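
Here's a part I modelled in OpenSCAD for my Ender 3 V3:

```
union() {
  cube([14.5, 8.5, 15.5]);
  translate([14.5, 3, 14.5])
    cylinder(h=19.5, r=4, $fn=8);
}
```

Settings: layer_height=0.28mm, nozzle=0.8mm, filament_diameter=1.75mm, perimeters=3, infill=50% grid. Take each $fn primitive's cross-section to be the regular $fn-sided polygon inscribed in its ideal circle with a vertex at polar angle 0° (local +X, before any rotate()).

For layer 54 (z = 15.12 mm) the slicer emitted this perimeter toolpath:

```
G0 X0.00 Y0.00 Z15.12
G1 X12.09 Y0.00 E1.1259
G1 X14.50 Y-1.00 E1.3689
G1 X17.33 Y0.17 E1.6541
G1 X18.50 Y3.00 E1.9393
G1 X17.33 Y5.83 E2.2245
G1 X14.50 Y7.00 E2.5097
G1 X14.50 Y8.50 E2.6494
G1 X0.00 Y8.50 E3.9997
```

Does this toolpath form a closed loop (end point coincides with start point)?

no

Start point (G0): (0.00, 0.00). End point (last G1): the path does not return to the start — open.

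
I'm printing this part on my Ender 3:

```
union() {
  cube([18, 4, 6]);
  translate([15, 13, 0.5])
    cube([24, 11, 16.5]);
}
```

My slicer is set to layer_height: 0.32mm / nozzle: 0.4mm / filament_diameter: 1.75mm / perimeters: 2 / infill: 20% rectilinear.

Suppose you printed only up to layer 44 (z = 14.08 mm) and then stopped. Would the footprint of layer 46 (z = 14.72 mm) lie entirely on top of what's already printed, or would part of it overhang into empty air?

Compare the two slices. At z = 14.08: the cube is absent (z outside [0, 6]); the cube at (15, 13) is present — its section is the full 24×11 rectangle (area 264.00 mm²); Taking the union: only the 24×11 cube at (15, 13) is present, so the union is just that shape — area = 264.00 mm². At z = 14.72: the cube is not intersected at this z (z outside [0, 6]); the cube at (15, 13) is present — its section is the full 24×11 rectangle (area 264.00 mm²); Combining (union): only the 24×11 cube at (15, 13) is present, so the union is just that shape — area = 264.00 mm². Checking containment: the cross-section at z = 14.72 is a subset of the cross-section at z = 14.08.

entirely on top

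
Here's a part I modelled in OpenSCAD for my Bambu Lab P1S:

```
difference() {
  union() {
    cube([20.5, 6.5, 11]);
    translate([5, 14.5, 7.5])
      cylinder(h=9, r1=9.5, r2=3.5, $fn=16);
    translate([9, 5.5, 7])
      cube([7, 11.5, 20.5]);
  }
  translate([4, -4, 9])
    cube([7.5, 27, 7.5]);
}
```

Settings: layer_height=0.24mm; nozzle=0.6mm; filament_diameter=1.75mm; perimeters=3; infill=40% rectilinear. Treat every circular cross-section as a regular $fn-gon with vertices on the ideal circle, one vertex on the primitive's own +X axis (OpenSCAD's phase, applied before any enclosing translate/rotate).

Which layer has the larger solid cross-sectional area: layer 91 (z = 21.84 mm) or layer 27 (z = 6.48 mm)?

layer 27 (z = 6.48 mm)

Layer 91 (z = 21.84): the cube does not reach this height (z outside [0, 11]); the cone at (5, 14.5) is absent (z outside [7.5, 16.5]); the cube at (9, 5.5) is present — its section is the full 7×11.5 rectangle (area 80.50 mm²); Taking the union: only the 7×11.5 cube at (9, 5.5) is present, so the union is just that shape — area = 80.50 mm²; the cube at (4, -4) is not intersected at this z (z outside [9, 16.5]); Subtracting the remaining from the first: none of the subtracted shapes is present at this height, so that combined region is unchanged — area = 80.50 mm². So its area = 80.50 mm². Layer 27 (z = 6.48): the cube (footprint 20.5×6.5) is included at this height (area 133.25 mm²); the cone at (5, 14.5) is not intersected at this z (z outside [7.5, 16.5]); the cube at (9, 5.5) does not reach this height (z outside [7, 27.5]); Taking the union: only the 20.5×6.5 cube is present, so the union is just that shape — area = 133.25 mm²; the cube at (4, -4) does not reach this height (z outside [9, 16.5]); Subtracting the remaining from the first: none of the subtracted shapes is present at this height, so that combined region is unchanged — area = 133.25 mm². So its area = 133.25 mm². Layer 27 is larger (133.25 vs 80.50 mm²).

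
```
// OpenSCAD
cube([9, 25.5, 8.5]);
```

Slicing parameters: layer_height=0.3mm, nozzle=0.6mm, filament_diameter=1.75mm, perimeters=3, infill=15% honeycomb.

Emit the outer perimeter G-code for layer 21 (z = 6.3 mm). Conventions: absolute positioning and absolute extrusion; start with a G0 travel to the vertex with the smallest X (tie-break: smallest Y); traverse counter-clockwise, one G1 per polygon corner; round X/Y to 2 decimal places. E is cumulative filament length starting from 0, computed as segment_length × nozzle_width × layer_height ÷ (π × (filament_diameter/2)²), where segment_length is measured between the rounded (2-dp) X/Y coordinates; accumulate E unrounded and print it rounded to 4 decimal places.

G0 X0.00 Y0.00 Z6.30
G1 X9.00 Y0.00 E0.6735
G1 X9.00 Y25.50 E2.5818
G1 X0.00 Y25.50 E3.2553
G1 X0.00 Y0.00 E5.1636

At z = 6.3 mm: the cube (footprint 9×25.5) is included at this height. The outline is a single polygon with 4 vertices. Extrusion per mm of travel: 0.6 × 0.3 / (π × 0.875²) = 0.074835. Accumulating E over each segment gives final E = 5.1636.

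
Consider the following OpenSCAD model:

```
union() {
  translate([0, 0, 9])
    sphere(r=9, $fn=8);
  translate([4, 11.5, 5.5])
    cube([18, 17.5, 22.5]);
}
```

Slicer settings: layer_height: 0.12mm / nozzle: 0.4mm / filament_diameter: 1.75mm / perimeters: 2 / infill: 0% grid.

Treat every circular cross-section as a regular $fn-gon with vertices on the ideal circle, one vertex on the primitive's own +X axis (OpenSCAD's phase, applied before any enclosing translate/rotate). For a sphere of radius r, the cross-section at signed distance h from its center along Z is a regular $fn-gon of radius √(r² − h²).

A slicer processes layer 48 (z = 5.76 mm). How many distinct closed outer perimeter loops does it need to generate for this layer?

At z = 5.76 mm: the r=9 sphere slices to a regular 8-gon of circumradius 8.397 (√(r²−h²) with h=3.24 from center); the cube at (4, 11.5) is present — its section is the full 18×17.5 rectangle; Taking the union: the 2 present regions are separate (no shared area or edge), so areas and boundary lengths simply add and each stays a separate island — 2 connected regions. The result has 2 disconnected regions.

2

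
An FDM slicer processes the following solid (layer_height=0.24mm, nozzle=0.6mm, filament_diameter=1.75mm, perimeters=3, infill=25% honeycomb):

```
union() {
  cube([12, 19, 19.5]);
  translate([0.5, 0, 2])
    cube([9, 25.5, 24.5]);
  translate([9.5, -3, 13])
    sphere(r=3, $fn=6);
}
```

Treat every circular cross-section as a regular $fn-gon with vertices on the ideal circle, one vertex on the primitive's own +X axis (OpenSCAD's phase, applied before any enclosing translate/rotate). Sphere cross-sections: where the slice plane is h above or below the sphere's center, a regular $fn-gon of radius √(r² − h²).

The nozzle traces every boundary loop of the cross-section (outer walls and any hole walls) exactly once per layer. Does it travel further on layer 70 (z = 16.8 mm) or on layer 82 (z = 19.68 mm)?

Layer 70 (z = 16.8): the 12×19 cube contributes its full rectangle (perimeter 62.00 mm); the 9×25.5 cube at (0.5, 0) contributes its full rectangle (perimeter 69.00 mm); the sphere at (9.5, -3) is absent (|z−center|=3.800 > r=3); Taking the union: the regions partially overlap (shared area 171.00 mm²), so the edge portions inside another operand are dropped and the merged outline is re-measured after clipping — boundary = 75.00 mm. So its perimeter = 75.00 mm. Layer 82 (z = 19.68): the cube is absent (z outside [0, 19.5]); the 9×25.5 cube at (0.5, 0) contributes its full rectangle (perimeter 69.00 mm); the sphere at (9.5, -3) is absent (|z−center|=6.680 > r=3); Taking the union: only the 9×25.5 cube at (0.5, 0) is present, so the union is just that shape — boundary = 69.00 mm. So its perimeter = 69.00 mm. Layer 70 is larger (75.00 vs 69.00 mm).

layer 70 (z = 16.8 mm)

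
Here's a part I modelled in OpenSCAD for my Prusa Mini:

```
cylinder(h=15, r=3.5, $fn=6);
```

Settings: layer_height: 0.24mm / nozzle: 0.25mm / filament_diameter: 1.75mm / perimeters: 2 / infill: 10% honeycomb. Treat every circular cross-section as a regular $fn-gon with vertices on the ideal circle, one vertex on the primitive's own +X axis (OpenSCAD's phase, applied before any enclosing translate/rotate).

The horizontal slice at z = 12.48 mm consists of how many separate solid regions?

At z = 12.48 mm: the r=3.5 cylinder gives a regular 6-gon of circumradius 3.5 (constant along its height). The result has 1 disconnected region.

1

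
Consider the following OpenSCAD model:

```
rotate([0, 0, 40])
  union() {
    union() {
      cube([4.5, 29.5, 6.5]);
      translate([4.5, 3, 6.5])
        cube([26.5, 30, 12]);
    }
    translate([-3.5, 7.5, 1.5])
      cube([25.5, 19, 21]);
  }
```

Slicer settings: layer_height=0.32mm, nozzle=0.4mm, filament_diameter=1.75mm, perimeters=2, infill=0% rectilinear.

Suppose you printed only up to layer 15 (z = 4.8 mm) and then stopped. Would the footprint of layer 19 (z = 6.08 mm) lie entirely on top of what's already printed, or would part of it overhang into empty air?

Compare the two slices. At z = 4.8: the cube is present — its section is the full 4.5×29.5 rectangle (area 132.75 mm²); the cube at (4.5, 3) is not intersected at this z (z outside [6.5, 18.5]); Taking the union: only the 4.5×29.5 cube is present, so the union is just that shape — area = 132.75 mm²; the cube at (-3.5, 7.5) (footprint 25.5×19) is included at this height (area 484.50 mm²); Combining (union): the regions partially overlap — summed areas 617.25 mm² minus the doubly-counted overlap 85.50 mm² gives 531.75 mm² — area = 531.75 mm²; (whole slice rotated 40° about Z — lengths, areas and connectivity unchanged). At z = 6.08: the 4.5×29.5 cube contributes its full rectangle (area 132.75 mm²); the cube at (4.5, 3) is not intersected at this z (z outside [6.5, 18.5]); Taking the union: only the 4.5×29.5 cube is present, so the union is just that shape — area = 132.75 mm²; the cube at (-3.5, 7.5) (footprint 25.5×19) is included at this height (area 484.50 mm²); Taking the union: the regions partially overlap — summed areas 617.25 mm² minus the doubly-counted overlap 85.50 mm² gives 531.75 mm² — area = 531.75 mm²; (rotated 40° about Z; rotation is an isometry so areas/perimeters/island counts are preserved). Checking containment: the cross-section at z = 6.08 is a subset of the cross-section at z = 4.8.

entirely on top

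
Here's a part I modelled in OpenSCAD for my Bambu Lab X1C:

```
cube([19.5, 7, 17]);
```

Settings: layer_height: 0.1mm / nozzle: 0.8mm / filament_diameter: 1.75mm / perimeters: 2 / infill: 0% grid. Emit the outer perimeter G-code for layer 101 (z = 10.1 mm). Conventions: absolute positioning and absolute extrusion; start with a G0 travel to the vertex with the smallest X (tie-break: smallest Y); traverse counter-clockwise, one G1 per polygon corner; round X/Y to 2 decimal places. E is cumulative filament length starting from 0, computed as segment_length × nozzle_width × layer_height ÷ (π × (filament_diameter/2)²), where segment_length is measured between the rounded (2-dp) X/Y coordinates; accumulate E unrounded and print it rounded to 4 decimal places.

G0 X0.00 Y0.00 Z10.10
G1 X19.50 Y0.00 E0.6486
G1 X19.50 Y7.00 E0.8814
G1 X0.00 Y7.00 E1.5300
G1 X0.00 Y0.00 E1.7628

At z = 10.1 mm: the cube is present — its section is the full 19.5×7 rectangle. The outline is a single polygon with 4 vertices. Extrusion per mm of travel: 0.8 × 0.1 / (π × 0.875²) = 0.033260. Accumulating E over each segment gives final E = 1.7628.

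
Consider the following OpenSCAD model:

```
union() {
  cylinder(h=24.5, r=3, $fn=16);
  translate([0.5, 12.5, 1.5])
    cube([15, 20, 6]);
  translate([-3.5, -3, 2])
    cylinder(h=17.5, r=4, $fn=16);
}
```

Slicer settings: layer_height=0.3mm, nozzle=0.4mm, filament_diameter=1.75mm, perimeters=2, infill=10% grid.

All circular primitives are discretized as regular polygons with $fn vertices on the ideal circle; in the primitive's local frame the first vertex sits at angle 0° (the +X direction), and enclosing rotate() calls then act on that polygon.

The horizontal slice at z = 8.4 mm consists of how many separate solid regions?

At z = 8.4 mm: the r=3 cylinder gives a regular 16-gon of circumradius 3 (constant along its height); the cube at (0.5, 12.5) is not intersected at this z (z outside [1.5, 7.5]); the r=4 cylinder at (-3.5, -3) contributes a regular 16-gon of circumradius 4; Merging all regions: the regions partially overlap (shared area 8.06 mm²), so overlapping operands fuse into one piece — 1 connected region. The result has 1 disconnected region.

1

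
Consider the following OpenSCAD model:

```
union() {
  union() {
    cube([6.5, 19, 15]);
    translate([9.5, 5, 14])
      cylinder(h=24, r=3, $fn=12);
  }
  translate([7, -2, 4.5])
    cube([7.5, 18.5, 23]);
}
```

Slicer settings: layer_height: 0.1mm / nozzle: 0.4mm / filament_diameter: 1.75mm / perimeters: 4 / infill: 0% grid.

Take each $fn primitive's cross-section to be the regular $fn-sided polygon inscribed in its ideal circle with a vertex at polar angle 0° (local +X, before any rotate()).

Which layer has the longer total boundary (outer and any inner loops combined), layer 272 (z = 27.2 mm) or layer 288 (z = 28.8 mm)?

Layer 272 (z = 27.2): the cube does not reach this height (z outside [0, 15]); the r=3 cylinder at (9.5, 5) gives a regular 12-gon of circumradius 3 (constant along its height) (perimeter = 2·12·3.000·sin(180°/12) = 18.63 mm); Combining (union): only the r=3 cylinder at (9.5, 5) is present, so the union is just that shape — boundary = 18.63 mm; the cube at (7, -2) is present — its section is the full 7.5×18.5 rectangle (perimeter 52.00 mm); Taking the union: the regions partially overlap (shared area 26.09 mm²), so the edge portions inside another operand are dropped and the merged outline is re-measured after clipping — boundary = 52.19 mm. So its perimeter = 52.19 mm. Layer 288 (z = 28.8): the cube is not intersected at this z (z outside [0, 15]); the r=3 cylinder at (9.5, 5) gives a regular 12-gon of circumradius 3 (constant along its height) (perimeter = 2·12·3.000·sin(180°/12) = 18.63 mm); Taking the union: only the r=3 cylinder at (9.5, 5) is present, so the union is just that shape — boundary = 18.63 mm; the cube at (7, -2) is absent (z outside [4.5, 27.5]); Merging all regions: only that combined region is present, so the union is just that shape — boundary = 18.63 mm. So its perimeter = 18.63 mm. Layer 272 is larger (52.19 vs 18.63 mm).

layer 272 (z = 27.2 mm)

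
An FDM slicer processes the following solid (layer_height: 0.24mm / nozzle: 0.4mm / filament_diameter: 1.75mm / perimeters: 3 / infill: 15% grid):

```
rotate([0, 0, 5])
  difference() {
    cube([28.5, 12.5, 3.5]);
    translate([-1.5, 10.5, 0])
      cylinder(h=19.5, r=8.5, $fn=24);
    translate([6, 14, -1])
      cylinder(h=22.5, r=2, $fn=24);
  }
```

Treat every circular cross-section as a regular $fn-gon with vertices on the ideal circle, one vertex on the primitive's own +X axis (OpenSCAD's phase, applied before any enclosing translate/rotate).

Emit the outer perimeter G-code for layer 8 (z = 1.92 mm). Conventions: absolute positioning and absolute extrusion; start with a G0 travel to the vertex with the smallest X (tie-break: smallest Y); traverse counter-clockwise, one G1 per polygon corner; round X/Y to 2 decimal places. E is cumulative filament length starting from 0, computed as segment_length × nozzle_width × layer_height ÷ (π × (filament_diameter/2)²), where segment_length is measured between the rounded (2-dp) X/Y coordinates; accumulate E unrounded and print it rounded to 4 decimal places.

At z = 1.92 mm: the cube (footprint 28.5×12.5) is included at this height; the r=8.5 cylinder at (-1.5, 10.5) contributes a regular 24-gon of circumradius 8.5; the cylinder at (6, 14): section is a regular 24-gon, circumradius r=2; After the difference (first − rest): starting from the 28.5×12.5 cube, the r=8.5 cylinder at (-1.5, 10.5) partially overlaps it — only the 57.23 mm² overlap (of its 224.40 mm²) is removed, clipping the outline; the r=2 cylinder at (6, 14) partially overlaps it — only the 0.10 mm² overlap (of its 12.42 mm²) is removed, clipping the outline — 1 connected region; (whole slice rotated 5° about Z — lengths, areas and connectivity unchanged). The outline is a single polygon with 13 vertices. Extrusion per mm of travel: 0.4 × 0.24 / (π × 0.875²) = 0.039912. Accumulating E over each segment gives final E = 3.1335.

G0 X-0.19 Y2.19 Z1.92
G1 X0.00 Y0.00 E0.0877
G1 X28.39 Y2.48 E1.2252
G1 X27.30 Y14.94 E1.7244
G1 X6.19 Y13.09 E2.5701
G1 X5.90 Y12.83 E2.5857
G1 X5.69 Y12.72 E2.5951
G1 X6.06 Y11.07 E2.6626
G1 X5.96 Y8.85 E2.7513
G1 X5.29 Y6.74 E2.8397
G1 X4.10 Y4.87 E2.9282
G1 X2.47 Y3.37 E3.0166
G1 X0.50 Y2.34 E3.1053
G1 X-0.19 Y2.19 E3.1335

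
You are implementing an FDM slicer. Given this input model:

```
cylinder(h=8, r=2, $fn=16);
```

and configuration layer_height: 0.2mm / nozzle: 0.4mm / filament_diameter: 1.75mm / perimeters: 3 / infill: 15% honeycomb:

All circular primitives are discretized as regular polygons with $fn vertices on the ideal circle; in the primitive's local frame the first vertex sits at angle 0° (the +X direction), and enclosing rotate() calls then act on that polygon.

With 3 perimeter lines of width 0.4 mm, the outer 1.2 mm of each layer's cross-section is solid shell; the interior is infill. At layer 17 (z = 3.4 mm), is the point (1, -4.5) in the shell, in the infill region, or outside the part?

outside

At z = 3.4 mm: the cylinder: section is a regular 16-gon, circumradius r=2. Overall, the cross-section is a single solid region. The nearest boundary edge runs (-0.00, -2.00)→(0.77, -1.85); distance from the point to it = 2.65 mm. The point is not inside any of the regions above, so it lies outside the cross-section (2.65 mm from the nearest boundary).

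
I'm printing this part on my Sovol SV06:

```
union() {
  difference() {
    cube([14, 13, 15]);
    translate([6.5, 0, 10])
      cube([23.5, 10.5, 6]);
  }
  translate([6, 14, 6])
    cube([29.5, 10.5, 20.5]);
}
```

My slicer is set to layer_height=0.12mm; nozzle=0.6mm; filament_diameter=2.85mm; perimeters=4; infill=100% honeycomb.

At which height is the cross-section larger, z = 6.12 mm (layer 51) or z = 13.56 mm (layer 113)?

Layer 51 (z = 6.12): the 14×13 cube contributes its full rectangle (area 182.00 mm²); the cube at (6.5, 0) is absent (z outside [10, 16]); After the difference (first − rest): none of the subtracted shapes is present at this height, so the 14×13 cube is unchanged — area = 182.00 mm²; the cube at (6, 14) is present — its section is the full 29.5×10.5 rectangle (area 309.75 mm²); Merging all regions: the 2 present regions are separate (no shared area or edge), so areas and boundary lengths simply add and each stays a separate island — area = 491.75 mm². So its area = 491.75 mm². Layer 113 (z = 13.56): the 14×13 cube contributes its full rectangle (area 182.00 mm²); the cube at (6.5, 0) (footprint 23.5×10.5) is included at this height (area 246.75 mm²); Taking the first minus the rest: starting from the 14×13 cube (182.00 mm²), the 23.5×10.5 cube at (6.5, 0) partially overlaps it — only the 78.75 mm² overlap (of its 246.75 mm²) is removed, clipping the outline — area = 103.25 mm²; the cube at (6, 14) is present — its section is the full 29.5×10.5 rectangle (area 309.75 mm²); Combining (union): the 2 present regions are separate (no shared area or edge), so areas and boundary lengths simply add and each stays a separate island — area = 413.00 mm². So its area = 413.00 mm². Layer 51 is larger (491.75 vs 413.00 mm²).

layer 51 (z = 6.12 mm)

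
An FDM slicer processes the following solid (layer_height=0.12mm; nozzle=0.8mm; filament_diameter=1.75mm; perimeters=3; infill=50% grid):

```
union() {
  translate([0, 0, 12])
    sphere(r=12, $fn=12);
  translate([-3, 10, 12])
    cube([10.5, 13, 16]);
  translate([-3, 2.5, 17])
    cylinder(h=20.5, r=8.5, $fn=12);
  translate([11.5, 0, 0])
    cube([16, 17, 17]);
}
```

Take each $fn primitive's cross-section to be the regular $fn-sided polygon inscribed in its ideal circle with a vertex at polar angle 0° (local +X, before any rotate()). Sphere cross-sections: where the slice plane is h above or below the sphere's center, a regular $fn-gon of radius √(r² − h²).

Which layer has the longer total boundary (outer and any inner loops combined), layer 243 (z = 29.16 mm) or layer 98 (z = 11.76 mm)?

Layer 243 (z = 29.16): the sphere is not intersected at this z (|z−center|=17.160 > r=12); the cube at (-3, 10) is absent (z outside [12, 28]); the r=8.5 cylinder at (-3, 2.5) gives a regular 12-gon of circumradius 8.5 (constant along its height) (perimeter = 2·12·8.500·sin(180°/12) = 52.80 mm); the cube at (11.5, 0) does not reach this height (z outside [0, 17]); Merging all regions: only the r=8.5 cylinder at (-3, 2.5) is present, so the union is just that shape — boundary = 52.80 mm. So its perimeter = 52.80 mm. Layer 98 (z = 11.76): the sphere: section is a regular 12-gon, circumradius = √(r²−h²) = √(12²−0.24²) = 11.998 (perimeter = 2·12·11.998·sin(180°/12) = 74.52 mm); the cube at (-3, 10) does not reach this height (z outside [12, 28]); the cylinder at (-3, 2.5) is not intersected at this z (z outside [17, 37.5]); the cube at (11.5, 0) is present — its section is the full 16×17 rectangle (perimeter 66.00 mm); Taking the union: the regions partially overlap (shared area 0.46 mm²), so the edge portions inside another operand are dropped and the merged outline is re-measured after clipping — boundary = 136.25 mm. So its perimeter = 136.25 mm. Layer 98 is larger (136.25 vs 52.80 mm).

layer 98 (z = 11.76 mm)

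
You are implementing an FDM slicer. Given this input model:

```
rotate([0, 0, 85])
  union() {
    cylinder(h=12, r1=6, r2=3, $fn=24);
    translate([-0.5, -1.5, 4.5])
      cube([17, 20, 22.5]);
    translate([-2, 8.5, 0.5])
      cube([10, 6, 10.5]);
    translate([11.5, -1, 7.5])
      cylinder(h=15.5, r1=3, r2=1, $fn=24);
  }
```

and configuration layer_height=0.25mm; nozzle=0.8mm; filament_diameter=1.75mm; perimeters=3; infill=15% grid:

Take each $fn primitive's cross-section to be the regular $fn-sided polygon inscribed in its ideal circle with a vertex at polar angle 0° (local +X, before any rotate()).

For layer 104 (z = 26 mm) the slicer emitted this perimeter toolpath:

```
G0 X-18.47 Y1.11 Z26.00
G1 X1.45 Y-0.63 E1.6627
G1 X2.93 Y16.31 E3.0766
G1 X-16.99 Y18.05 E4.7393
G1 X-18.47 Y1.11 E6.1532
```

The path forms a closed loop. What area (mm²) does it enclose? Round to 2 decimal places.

340.02 mm²

Apply the shoelace formula to the sequence of (X, Y) vertices; enclosed area = 340.02 mm².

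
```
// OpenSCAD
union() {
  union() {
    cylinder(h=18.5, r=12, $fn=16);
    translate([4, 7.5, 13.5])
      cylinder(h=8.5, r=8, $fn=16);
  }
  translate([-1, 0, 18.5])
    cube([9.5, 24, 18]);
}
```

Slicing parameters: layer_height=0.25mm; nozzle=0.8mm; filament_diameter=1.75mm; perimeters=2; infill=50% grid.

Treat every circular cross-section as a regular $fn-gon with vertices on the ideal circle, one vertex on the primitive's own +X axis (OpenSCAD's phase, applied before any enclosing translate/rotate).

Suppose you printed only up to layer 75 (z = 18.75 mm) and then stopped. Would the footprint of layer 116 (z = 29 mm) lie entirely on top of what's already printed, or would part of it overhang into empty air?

entirely on top

Compare the two slices. At z = 18.75: the cylinder is absent (z outside [0, 18.5]); the cylinder at (4, 7.5): section is a regular 16-gon, circumradius r=8 (area = (16/2)·8.000²·sin(360°/16) = 195.93 mm²); Combining (union): only the r=8 cylinder at (4, 7.5) is present, so the union is just that shape — area = 195.93 mm²; the cube at (-1, 0) is present — its section is the full 9.5×24 rectangle (area 228.00 mm²); Taking the union: the regions partially overlap — summed areas 423.93 mm² minus the doubly-counted overlap 139.01 mm² gives 284.93 mm² — area = 284.93 mm². At z = 29: the cylinder does not reach this height (z outside [0, 18.5]); the cylinder at (4, 7.5) is not intersected at this z (z outside [13.5, 22]); Combining (union): nothing is present at this height; the cube at (-1, 0) (footprint 9.5×24) is included at this height (area 228.00 mm²); Taking the union: only the 9.5×24 cube at (-1, 0) is present, so the union is just that shape — area = 228.00 mm². Checking containment: the cross-section at z = 29 is a subset of the cross-section at z = 18.75.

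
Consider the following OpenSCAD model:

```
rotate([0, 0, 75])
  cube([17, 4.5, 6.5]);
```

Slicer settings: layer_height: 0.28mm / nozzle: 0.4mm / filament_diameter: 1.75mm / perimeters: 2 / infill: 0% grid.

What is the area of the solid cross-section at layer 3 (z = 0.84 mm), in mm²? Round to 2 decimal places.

At z = 0.84 mm: the cube is present — its section is the full 17×4.5 rectangle (area 76.50 mm²); (rotated 75° about Z; rotation is an isometry so areas/perimeters/island counts are preserved). Overall, the cross-section is a single solid region. Net area = 76.50 mm².

76.50 mm²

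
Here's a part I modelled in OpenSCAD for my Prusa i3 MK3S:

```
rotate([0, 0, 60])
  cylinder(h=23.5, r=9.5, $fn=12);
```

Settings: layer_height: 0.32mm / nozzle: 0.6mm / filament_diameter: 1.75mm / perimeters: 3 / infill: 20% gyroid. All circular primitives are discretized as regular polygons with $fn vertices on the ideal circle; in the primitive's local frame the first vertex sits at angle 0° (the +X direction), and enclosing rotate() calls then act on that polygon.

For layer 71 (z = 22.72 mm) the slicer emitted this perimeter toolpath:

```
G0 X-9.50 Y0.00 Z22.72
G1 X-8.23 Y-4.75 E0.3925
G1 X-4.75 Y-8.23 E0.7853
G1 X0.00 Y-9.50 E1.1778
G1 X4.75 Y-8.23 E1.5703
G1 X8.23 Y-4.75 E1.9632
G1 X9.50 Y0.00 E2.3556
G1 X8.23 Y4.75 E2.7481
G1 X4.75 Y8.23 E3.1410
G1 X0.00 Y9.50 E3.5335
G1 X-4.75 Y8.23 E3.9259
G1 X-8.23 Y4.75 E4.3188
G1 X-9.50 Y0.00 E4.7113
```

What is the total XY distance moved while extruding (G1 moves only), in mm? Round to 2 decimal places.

Sum the Euclidean lengths of each G1 segment: total = 59.02 mm.

59.02 mm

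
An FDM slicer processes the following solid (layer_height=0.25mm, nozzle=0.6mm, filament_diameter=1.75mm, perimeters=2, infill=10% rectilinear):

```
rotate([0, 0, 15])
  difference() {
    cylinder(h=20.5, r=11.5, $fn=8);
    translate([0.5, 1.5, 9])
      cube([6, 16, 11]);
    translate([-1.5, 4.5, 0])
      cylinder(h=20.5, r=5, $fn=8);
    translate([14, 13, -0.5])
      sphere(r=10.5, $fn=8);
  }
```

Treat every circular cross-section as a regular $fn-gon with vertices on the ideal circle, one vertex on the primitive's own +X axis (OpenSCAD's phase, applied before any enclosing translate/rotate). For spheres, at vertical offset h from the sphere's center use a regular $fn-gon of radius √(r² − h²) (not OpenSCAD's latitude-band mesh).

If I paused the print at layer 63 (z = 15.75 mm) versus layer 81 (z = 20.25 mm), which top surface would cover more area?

Layer 63 (z = 15.75): the r=11.5 cylinder contributes a regular 8-gon of circumradius 11.5 (area = (8/2)·11.500²·sin(360°/8) = 374.06 mm²); the cube at (0.5, 1.5) is present — its section is the full 6×16 rectangle (area 96.00 mm²); the r=5 cylinder at (-1.5, 4.5) contributes a regular 8-gon of circumradius 5 (area = (8/2)·5.000²·sin(360°/8) = 70.71 mm²); the sphere at (14, 13) is not intersected at this z (|z−center|=16.250 > r=10.5); After the difference (first − rest): starting from the r=11.5 cylinder (374.06 mm²), the 6×16 cube at (0.5, 1.5) partially overlaps it — only the 51.30 mm² overlap (of its 96.00 mm²) is removed, clipping the outline; the r=5 cylinder at (-1.5, 4.5) partially overlaps it — only the 55.07 mm² overlap (of its 70.71 mm²) is removed, clipping the outline — area = 267.69 mm²; (rotated 15° about Z; rotation is an isometry so areas/perimeters/island counts are preserved). So its area = 267.69 mm². Layer 81 (z = 20.25): the r=11.5 cylinder gives a regular 8-gon of circumradius 11.5 (constant along its height) (area = (8/2)·11.500²·sin(360°/8) = 374.06 mm²); the cube at (0.5, 1.5) is absent (z outside [9, 20]); the r=5 cylinder at (-1.5, 4.5) gives a regular 8-gon of circumradius 5 (constant along its height) (area = (8/2)·5.000²·sin(360°/8) = 70.71 mm²); the sphere at (14, 13) is absent (|z−center|=20.750 > r=10.5); Subtracting the remaining from the first: starting from the r=11.5 cylinder (374.06 mm²), the r=5 cylinder at (-1.5, 4.5) lies wholly inside it (removes its full 70.71 mm² and its 30.61 mm outline becomes a hole wall) — area = 303.35 mm²; (whole slice rotated 15° about Z — lengths, areas and connectivity unchanged). So its area = 303.35 mm². Layer 81 is larger (303.35 vs 267.69 mm²).

layer 81 (z = 20.25 mm)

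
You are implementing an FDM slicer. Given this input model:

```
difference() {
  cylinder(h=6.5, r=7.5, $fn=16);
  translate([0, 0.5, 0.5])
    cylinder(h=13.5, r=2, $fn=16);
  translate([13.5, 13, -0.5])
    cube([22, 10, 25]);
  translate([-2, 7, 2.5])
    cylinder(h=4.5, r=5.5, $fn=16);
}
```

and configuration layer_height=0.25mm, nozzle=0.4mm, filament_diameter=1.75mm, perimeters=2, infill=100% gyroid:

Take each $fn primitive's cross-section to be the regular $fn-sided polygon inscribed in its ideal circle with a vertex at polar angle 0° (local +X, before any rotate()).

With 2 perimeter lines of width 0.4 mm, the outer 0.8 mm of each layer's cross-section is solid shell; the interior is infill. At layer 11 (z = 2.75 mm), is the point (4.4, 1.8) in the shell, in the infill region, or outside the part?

infill

At z = 2.75 mm: the r=7.5 cylinder gives a regular 16-gon of circumradius 7.5 (constant along its height); the r=2 cylinder at (0, 0.5) gives a regular 16-gon of circumradius 2 (constant along its height); the 22×10 cube at (13.5, 13) contributes its full rectangle; the r=5.5 cylinder at (-2, 7) gives a regular 16-gon of circumradius 5.5 (constant along its height); After the difference (first − rest): starting from the r=7.5 cylinder, the r=2 cylinder at (0, 0.5) lies wholly inside it (removes its full 12.25 mm² and its 12.49 mm outline becomes a hole wall); the 22×10 cube at (13.5, 13) misses the remaining region (no effect); the r=5.5 cylinder at (-2, 7) partially overlaps it — only the 39.23 mm² overlap (of its 92.61 mm²) is removed, clipping the outline — 1 connected region. Overall, the cross-section is a single solid region. The nearest boundary edge runs (2.00, 0.50)→(1.85, 1.27); distance from the point to it = 2.61 mm. The point is inside the cross-section and 2.61 mm from the nearest boundary — more than the 0.8 mm shell width (2 × 0.4), so it's in the infill interior.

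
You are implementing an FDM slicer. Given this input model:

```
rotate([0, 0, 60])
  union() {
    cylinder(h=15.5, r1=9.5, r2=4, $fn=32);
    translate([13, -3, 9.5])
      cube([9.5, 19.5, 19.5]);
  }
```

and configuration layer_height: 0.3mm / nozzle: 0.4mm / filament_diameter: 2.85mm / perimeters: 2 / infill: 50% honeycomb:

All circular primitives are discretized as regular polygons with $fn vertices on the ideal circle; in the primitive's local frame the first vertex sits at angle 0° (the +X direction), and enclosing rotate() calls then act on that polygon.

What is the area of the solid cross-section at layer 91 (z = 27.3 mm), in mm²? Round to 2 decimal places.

At z = 27.3 mm: the cone is absent (z outside [0, 15.5]); the cube at (13, -3) is present — its section is the full 9.5×19.5 rectangle (area 185.25 mm²); Taking the union: only the 9.5×19.5 cube at (13, -3) is present, so the union is just that shape — area = 185.25 mm²; (rotated 60° about Z; rotation is an isometry so areas/perimeters/island counts are preserved). Overall, the cross-section is a single solid region. Net area = 185.25 mm².

185.25 mm²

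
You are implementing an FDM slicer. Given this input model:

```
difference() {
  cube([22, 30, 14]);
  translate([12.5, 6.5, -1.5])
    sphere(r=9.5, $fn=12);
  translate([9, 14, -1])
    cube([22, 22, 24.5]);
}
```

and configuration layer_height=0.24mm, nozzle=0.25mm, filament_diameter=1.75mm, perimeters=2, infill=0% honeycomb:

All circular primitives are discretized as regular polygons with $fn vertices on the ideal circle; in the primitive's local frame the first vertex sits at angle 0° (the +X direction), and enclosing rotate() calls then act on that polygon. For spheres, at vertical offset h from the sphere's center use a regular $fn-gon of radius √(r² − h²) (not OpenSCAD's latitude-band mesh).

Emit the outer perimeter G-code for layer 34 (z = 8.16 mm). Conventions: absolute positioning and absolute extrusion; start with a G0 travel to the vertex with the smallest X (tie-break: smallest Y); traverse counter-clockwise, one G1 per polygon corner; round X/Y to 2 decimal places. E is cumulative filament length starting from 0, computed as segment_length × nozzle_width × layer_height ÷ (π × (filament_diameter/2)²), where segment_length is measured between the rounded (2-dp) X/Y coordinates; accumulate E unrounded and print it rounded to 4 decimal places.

At z = 8.16 mm: the cube (footprint 22×30) is included at this height; the sphere at (12.5, 6.5) is absent (|z−center|=9.660 > r=9.5); the cube at (9, 14) (footprint 22×22) is included at this height; Subtracting the remaining from the first: starting from the 22×30 cube, the 22×22 cube at (9, 14) partially overlaps it — only the 208.00 mm² overlap (of its 484.00 mm²) is removed, clipping the outline — 1 connected region. The outline is a single polygon with 6 vertices. Extrusion per mm of travel: 0.25 × 0.24 / (π × 0.875²) = 0.024945. Accumulating E over each segment gives final E = 2.5943.

G0 X0.00 Y0.00 Z8.16
G1 X22.00 Y0.00 E0.5488
G1 X22.00 Y14.00 E0.8980
G1 X9.00 Y14.00 E1.2223
G1 X9.00 Y30.00 E1.6214
G1 X0.00 Y30.00 E1.8459
G1 X0.00 Y0.00 E2.5943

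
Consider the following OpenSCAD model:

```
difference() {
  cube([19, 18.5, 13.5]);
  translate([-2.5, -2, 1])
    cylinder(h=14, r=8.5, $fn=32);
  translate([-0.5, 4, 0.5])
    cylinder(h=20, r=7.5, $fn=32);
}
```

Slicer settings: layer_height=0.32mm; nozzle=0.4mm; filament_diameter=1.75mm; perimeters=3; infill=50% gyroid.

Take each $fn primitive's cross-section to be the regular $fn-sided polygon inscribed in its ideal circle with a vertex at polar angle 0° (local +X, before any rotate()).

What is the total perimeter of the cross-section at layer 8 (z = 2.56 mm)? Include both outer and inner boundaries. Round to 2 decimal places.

73.21 mm

At z = 2.56 mm: the cube is present — its section is the full 19×18.5 rectangle (perimeter 75.00 mm); the r=8.5 cylinder at (-2.5, -2) contributes a regular 32-gon of circumradius 8.5 (perimeter = 2·32·8.500·sin(180°/32) = 53.32 mm); the r=7.5 cylinder at (-0.5, 4) gives a regular 32-gon of circumradius 7.5 (constant along its height) (perimeter = 2·32·7.500·sin(180°/32) = 47.05 mm); Taking the first minus the rest: starting from the 19×18.5 cube, the r=8.5 cylinder at (-2.5, -2) partially overlaps it — only the 23.72 mm² overlap (of its 225.52 mm²) is removed, clipping the outline; the r=7.5 cylinder at (-0.5, 4) partially overlaps it — only the 42.84 mm² overlap (of its 175.58 mm²) is removed, clipping the outline — boundary = 73.21 mm. Overall, the cross-section is a single solid region. Total boundary length (outer) = 73.21 mm.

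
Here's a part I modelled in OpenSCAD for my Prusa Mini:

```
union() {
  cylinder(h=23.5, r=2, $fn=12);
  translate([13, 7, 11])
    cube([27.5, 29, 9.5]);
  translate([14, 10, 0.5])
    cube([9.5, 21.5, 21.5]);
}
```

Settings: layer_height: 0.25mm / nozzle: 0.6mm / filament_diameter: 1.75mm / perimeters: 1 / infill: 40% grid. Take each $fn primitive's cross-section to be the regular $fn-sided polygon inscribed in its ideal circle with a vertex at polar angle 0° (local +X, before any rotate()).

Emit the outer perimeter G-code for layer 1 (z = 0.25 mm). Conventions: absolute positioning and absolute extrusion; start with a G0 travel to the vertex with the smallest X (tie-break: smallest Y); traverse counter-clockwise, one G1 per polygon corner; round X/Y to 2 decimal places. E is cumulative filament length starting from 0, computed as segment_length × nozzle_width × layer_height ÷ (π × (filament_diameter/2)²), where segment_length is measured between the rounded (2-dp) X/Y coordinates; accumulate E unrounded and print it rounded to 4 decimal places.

G0 X-2.00 Y0.00 Z0.25
G1 X-1.73 Y-1.00 E0.0646
G1 X-1.00 Y-1.73 E0.1290
G1 X0.00 Y-2.00 E0.1936
G1 X1.00 Y-1.73 E0.2582
G1 X1.73 Y-1.00 E0.3226
G1 X2.00 Y0.00 E0.3871
G1 X1.73 Y1.00 E0.4517
G1 X1.00 Y1.73 E0.5161
G1 X0.00 Y2.00 E0.5807
G1 X-1.00 Y1.73 E0.6453
G1 X-1.73 Y1.00 E0.7097
G1 X-2.00 Y0.00 E0.7743

At z = 0.25 mm: the r=2 cylinder gives a regular 12-gon of circumradius 2 (constant along its height); the cube at (13, 7) is not intersected at this z (z outside [11, 20.5]); the cube at (14, 10) does not reach this height (z outside [0.5, 22]); Taking the union: only the r=2 cylinder is present, so the union is just that shape — 1 connected region. The outline is a single polygon with 12 vertices. Extrusion per mm of travel: 0.6 × 0.25 / (π × 0.875²) = 0.062363. Accumulating E over each segment gives final E = 0.7743.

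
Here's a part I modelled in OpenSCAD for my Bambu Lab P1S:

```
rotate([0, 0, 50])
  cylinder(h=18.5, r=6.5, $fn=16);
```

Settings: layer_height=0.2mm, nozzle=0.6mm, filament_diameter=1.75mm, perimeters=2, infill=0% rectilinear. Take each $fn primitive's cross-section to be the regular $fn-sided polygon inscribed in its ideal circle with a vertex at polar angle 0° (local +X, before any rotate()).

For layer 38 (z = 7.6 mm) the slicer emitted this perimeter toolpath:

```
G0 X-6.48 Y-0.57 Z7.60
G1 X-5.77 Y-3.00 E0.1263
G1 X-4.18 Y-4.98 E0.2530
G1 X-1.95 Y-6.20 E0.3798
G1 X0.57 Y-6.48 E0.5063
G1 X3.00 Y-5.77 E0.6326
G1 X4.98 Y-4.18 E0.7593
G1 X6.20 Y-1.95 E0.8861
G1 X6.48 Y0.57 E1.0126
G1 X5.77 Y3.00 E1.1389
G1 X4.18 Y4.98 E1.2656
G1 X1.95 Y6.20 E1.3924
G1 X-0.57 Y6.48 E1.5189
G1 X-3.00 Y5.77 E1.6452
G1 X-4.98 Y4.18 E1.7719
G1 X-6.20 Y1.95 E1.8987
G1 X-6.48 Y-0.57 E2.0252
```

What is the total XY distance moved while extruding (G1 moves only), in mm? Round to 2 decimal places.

Sum the Euclidean lengths of each G1 segment: total = 40.59 mm.

40.59 mm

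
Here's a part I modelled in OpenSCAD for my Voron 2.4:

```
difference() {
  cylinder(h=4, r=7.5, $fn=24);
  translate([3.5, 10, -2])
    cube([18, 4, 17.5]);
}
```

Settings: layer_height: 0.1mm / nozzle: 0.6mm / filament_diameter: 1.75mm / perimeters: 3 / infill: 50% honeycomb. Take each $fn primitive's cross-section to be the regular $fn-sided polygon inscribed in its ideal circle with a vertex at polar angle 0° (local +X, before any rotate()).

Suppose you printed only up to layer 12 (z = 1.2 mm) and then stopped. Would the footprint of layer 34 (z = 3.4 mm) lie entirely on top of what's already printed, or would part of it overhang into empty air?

Compare the two slices. At z = 1.2: the r=7.5 cylinder gives a regular 24-gon of circumradius 7.5 (constant along its height) (area = (24/2)·7.500²·sin(360°/24) = 174.70 mm²); the 18×4 cube at (3.5, 10) contributes its full rectangle (area 72.00 mm²); Taking the first minus the rest: starting from the r=7.5 cylinder (174.70 mm²), the 18×4 cube at (3.5, 10) misses the remaining region (no effect) — area = 174.70 mm². At z = 3.4: the cylinder: section is a regular 24-gon, circumradius r=7.5 (area = (24/2)·7.500²·sin(360°/24) = 174.70 mm²); the cube at (3.5, 10) (footprint 18×4) is included at this height (area 72.00 mm²); Taking the first minus the rest: starting from the r=7.5 cylinder (174.70 mm²), the 18×4 cube at (3.5, 10) misses the remaining region (no effect) — area = 174.70 mm². Checking containment: the cross-section at z = 3.4 is a subset of the cross-section at z = 1.2.

entirely on top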